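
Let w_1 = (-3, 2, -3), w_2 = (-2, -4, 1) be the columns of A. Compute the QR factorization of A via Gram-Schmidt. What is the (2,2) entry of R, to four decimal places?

q_1 = w_1/‖w_1‖ = (-3, 2, -3)/4.6904 = (-0.6396, 0.4264, -0.6396).
r_{12} = q_1·w_2 = -1.0660.
u_2 = w_2 + 1.0660·q_1 = (-2.6818, -3.5455, 0.3182).
r_{22} = ‖u_2‖ = 4.4569.

r_{22} = 4.4569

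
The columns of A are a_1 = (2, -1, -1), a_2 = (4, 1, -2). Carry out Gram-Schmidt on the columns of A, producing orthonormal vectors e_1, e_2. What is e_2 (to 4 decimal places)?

e_2 = (0.3651, 0.9129, -0.1826)

a_1 = (2, -1, -1); ‖a_1‖ = 2.4495, so e_1 = (0.8165, -0.4082, -0.4082).
e_1·a_2 = 0.8165·4 + (-0.4082)·1 + (-0.4082)·(-2) = 3.6742.
u_2 = a_2 − 3.6742·e_1 = (1.0000, 2.5000, -0.5000).
‖u_2‖ = 2.7386, so e_2 = (0.3651, 0.9129, -0.1826).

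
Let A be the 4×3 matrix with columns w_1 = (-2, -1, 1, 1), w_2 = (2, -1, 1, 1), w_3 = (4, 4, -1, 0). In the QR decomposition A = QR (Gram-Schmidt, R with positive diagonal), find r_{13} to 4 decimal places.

r_{13} = -4.9135

w_1 = (-2, -1, 1, 1); ‖w_1‖ = 2.6458, so e_1 = (-0.7559, -0.3780, 0.3780, 0.3780).
r_{13} = e_1·w_3 = -4.9135.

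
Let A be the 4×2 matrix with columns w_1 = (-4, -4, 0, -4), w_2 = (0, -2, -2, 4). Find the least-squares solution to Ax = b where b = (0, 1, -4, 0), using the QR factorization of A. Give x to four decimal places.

x = (-0.0441, 0.2353)

e_1 = w_1/‖w_1‖ = (-4, -4, 0, -4)/6.9282 = (-0.5774, -0.5774, 0.0000, -0.5774).
r_{12} = e_1·w_2 = -1.1547.
u_2 = w_2 + 1.1547·e_1 = (-0.6667, -2.6667, -2.0000, 3.3333).
‖u_2‖ = 4.7610, so e_2 = (-0.1400, -0.5601, -0.4201, 0.7001).
Qᵀb = (-0.5774, 1.1202).
Back-substitute: x_2 = 1.1202/4.7610 = 0.2353.
x_1 = (-0.5774 + 1.1547·0.2353)/6.9282 = -0.0441.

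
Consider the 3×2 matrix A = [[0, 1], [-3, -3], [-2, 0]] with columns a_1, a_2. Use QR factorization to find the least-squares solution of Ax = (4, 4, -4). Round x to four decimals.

a_1 = (0, -3, -2); ‖a_1‖ = 3.6056, so e_1 = (0.0000, -0.8321, -0.5547).
e_1·a_2 = 0.0000·1 + (-0.8321)·(-3) + (-0.5547)·0 = 2.4962.
u_2 = a_2 − 2.4962·e_1 = (1.0000, -0.9231, 1.3846).
‖u_2‖ = 1.9415, so e_2 = (0.5151, -0.4755, 0.7132).
Qᵀb = (-1.1094, -2.6943).
Back-substitute: x_2 = -2.6943/1.9415 = -1.3878.
x_1 = (-1.1094 − 2.4962·(-1.3878))/3.6056 = 0.6531.

x = (0.6531, -1.3878)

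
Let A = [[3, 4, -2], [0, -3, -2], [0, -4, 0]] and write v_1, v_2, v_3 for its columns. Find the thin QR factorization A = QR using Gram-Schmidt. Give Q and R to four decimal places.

q_1 = v_1/‖v_1‖ = (3, 0, 0)/3.0000 = (1.0000, 0.0000, 0.0000).
r_{12} = q_1·v_2 = 4.0000.
u_2 = v_2 − 4.0000·q_1 = (0.0000, -3.0000, -4.0000).
‖u_2‖ = 5.0000, so q_2 = (0.0000, -0.6000, -0.8000).
r_{13} = q_1·v_3 = -2.0000; r_{23} = q_2·v_3 = 1.2000.
u_3 = v_3 + 2.0000·q_1 − 1.2000·q_2 = (0.0000, -1.2800, 0.9600).
‖u_3‖ = 1.6000, so q_3 = (0.0000, -0.8000, 0.6000).

Q = [[1.0000, 0.0000, 0.0000], [0.0000, -0.6000, -0.8000], [0.0000, -0.8000, 0.6000]], R = [[3.0000, 4.0000, -2.0000], [0.0000, 5.0000, 1.2000], [0.0000, 0.0000, 1.6000]]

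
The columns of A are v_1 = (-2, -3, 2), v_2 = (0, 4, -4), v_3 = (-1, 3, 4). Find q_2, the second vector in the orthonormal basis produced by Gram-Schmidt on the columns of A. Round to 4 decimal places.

q_1 = v_1/‖v_1‖ = (-2, -3, 2)/4.1231 = (-0.4851, -0.7276, 0.4851).
r_{12} = q_1·v_2 = -4.8507.
u_2 = v_2 + 4.8507·q_1 = (-2.3529, 0.4706, -1.6471).
‖u_2‖ = 2.9104, so q_2 = (-0.8085, 0.1617, -0.5659).

q_2 = (-0.8085, 0.1617, -0.5659)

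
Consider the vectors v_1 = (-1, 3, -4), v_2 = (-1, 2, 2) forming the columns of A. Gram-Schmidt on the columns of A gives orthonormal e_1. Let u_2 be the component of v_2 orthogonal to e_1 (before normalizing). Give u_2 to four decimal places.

e_1 = v_1/‖v_1‖ = (-1, 3, -4)/5.0990 = (-0.1961, 0.5883, -0.7845).
r_{12} = e_1·v_2 = -0.1961.
u_2 = v_2 + 0.1961·e_1 = (-1.0385, 2.1154, 1.8462).

u_2 = (-1.0385, 2.1154, 1.8462)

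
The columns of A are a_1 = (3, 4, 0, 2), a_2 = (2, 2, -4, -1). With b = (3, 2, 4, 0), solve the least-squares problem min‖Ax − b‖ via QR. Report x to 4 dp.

x = (0.8554, -0.6506)

a_1 = (3, 4, 0, 2); ‖a_1‖ = 5.3852, so e_1 = (0.5571, 0.7428, 0.0000, 0.3714).
e_1·a_2 = 0.5571·2 + 0.7428·2 + 0.0000·(-4) + 0.3714·(-1) = 2.2283.
u_2 = a_2 − 2.2283·e_1 = (0.7586, 0.3448, -4.0000, -1.8276).
‖u_2‖ = 4.4760, so e_2 = (0.1695, 0.0770, -0.8937, -0.4083).
Qᵀb = (3.1568, -2.9121).
Back-substitute: x_2 = -2.9121/4.4760 = -0.6506.
x_1 = (3.1568 − 2.2283·(-0.6506))/5.3852 = 0.8554.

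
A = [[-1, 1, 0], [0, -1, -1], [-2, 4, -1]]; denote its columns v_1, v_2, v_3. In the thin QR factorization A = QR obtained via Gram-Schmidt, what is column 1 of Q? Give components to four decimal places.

v_1 = (-1, 0, -2); ‖v_1‖ = 2.2361, so e_1 = (-0.4472, 0.0000, -0.8944).

e_1 = (-0.4472, 0.0000, -0.8944)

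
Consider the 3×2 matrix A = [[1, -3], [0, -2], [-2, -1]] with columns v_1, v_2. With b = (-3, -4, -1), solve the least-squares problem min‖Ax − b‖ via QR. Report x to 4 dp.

x = (0.0580, 1.2899)

v_1 = (1, 0, -2); ‖v_1‖ = 2.2361, so e_1 = (0.4472, 0.0000, -0.8944).
e_1·v_2 = 0.4472·(-3) + 0.0000·(-2) + (-0.8944)·(-1) = -0.4472.
u_2 = v_2 + 0.4472·e_1 = (-2.8000, -2.0000, -1.4000).
‖u_2‖ = 3.7148, so e_2 = (-0.7537, -0.5384, -0.3769).
Qᵀb = (-0.4472, 4.7916).
Back-substitute: x_2 = 4.7916/3.7148 = 1.2899.
x_1 = (-0.4472 + 0.4472·1.2899)/2.2361 = 0.0580.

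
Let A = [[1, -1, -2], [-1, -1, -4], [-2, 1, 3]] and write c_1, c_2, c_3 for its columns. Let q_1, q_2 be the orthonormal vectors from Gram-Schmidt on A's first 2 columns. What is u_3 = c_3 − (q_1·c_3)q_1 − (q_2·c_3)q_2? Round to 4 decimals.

u_3 = (0.8571, -0.2857, 0.5714)

c_1 = (1, -1, -2); ‖c_1‖ = 2.4495, so q_1 = (0.4082, -0.4082, -0.8165).
q_1·c_2 = 0.4082·(-1) + (-0.4082)·(-1) + (-0.8165)·1 = -0.8165.
u_2 = c_2 + 0.8165·q_1 = (-0.6667, -1.3333, 0.3333).
‖u_2‖ = 1.5275, so q_2 = (-0.4364, -0.8729, 0.2182).
q_1·c_3 = 0.4082·(-2) + (-0.4082)·(-4) + (-0.8165)·3 = -1.6330; q_2·c_3 = (-0.4364)·(-2) + (-0.8729)·(-4) + 0.2182·3 = 5.0190.
u_3 = c_3 + 1.6330·q_1 − 5.0190·q_2 = (0.8571, -0.2857, 0.5714).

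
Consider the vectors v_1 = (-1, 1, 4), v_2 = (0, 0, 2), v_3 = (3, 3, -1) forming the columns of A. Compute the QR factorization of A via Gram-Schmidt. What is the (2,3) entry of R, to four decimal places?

v_1 = (-1, 1, 4); ‖v_1‖ = 4.2426, so e_1 = (-0.2357, 0.2357, 0.9428).
e_1·v_2 = (-0.2357)·0 + 0.2357·0 + 0.9428·2 = 1.8856.
u_2 = v_2 − 1.8856·e_1 = (0.4444, -0.4444, 0.2222).
‖u_2‖ = 0.6667, so e_2 = (0.6667, -0.6667, 0.3333).
r_{23} = e_2·v_3 = -0.3333.

r_{23} = -0.3333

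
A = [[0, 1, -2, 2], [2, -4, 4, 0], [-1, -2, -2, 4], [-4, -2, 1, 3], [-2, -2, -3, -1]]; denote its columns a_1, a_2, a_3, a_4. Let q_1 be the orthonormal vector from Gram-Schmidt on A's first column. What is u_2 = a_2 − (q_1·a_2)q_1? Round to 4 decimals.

u_2 = (1.0000, -4.4800, -1.7600, -1.0400, -1.5200)

a_1 = (0, 2, -1, -4, -2); ‖a_1‖ = 5.0000, so q_1 = (0.0000, 0.4000, -0.2000, -0.8000, -0.4000).
q_1·a_2 = 0.0000·1 + 0.4000·(-4) + (-0.2000)·(-2) + (-0.8000)·(-2) + (-0.4000)·(-2) = 1.2000.
u_2 = a_2 − 1.2000·q_1 = (1.0000, -4.4800, -1.7600, -1.0400, -1.5200).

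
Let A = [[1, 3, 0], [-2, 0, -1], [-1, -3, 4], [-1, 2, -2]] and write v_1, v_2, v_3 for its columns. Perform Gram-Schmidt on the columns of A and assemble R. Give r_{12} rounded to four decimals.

v_1 = (1, -2, -1, -1); ‖v_1‖ = 2.6458, so q_1 = (0.3780, -0.7559, -0.3780, -0.3780).
r_{12} = q_1·v_2 = 1.5119.

r_{12} = 1.5119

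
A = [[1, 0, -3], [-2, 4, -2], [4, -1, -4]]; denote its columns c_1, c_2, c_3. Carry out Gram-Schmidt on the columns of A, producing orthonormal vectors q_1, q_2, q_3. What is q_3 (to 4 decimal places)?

q_3 = (-0.9593, 0.0685, 0.2741)

c_1 = (1, -2, 4); ‖c_1‖ = 4.5826, so q_1 = (0.2182, -0.4364, 0.8729).
q_1·c_2 = 0.2182·0 + (-0.4364)·4 + 0.8729·(-1) = -2.6186.
u_2 = c_2 + 2.6186·q_1 = (0.5714, 2.8571, 1.2857).
‖u_2‖ = 3.1848, so q_2 = (0.1794, 0.8971, 0.4037).
q_1·c_3 = 0.2182·(-3) + (-0.4364)·(-2) + 0.8729·(-4) = -3.2733; q_2·c_3 = 0.1794·(-3) + 0.8971·(-2) + 0.4037·(-4) = -3.9473.
u_3 = c_3 + 3.2733·q_1 + 3.9473·q_2 = (-1.5775, 0.1127, 0.4507).
‖u_3‖ = 1.6445, so q_3 = (-0.9593, 0.0685, 0.2741).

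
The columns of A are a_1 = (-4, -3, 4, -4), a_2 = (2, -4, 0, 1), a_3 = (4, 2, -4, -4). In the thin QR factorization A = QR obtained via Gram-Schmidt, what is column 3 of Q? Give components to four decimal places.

e_1 = a_1/‖a_1‖ = (-4, -3, 4, -4)/7.5498 = (-0.5298, -0.3974, 0.5298, -0.5298).
r_{12} = e_1·a_2 = 0.0000.
u_2 = a_2 + 0.0000·e_1 = (2.0000, -4.0000, 0.0000, 1.0000).
‖u_2‖ = 4.5826, so e_2 = (0.4364, -0.8729, 0.0000, 0.2182).
r_{13} = e_1·a_3 = -2.9140; r_{23} = e_2·a_3 = -0.8729.
u_3 = a_3 + 2.9140·e_1 + 0.8729·e_2 = (2.8371, 0.0802, -2.4561, -5.3534).
‖u_3‖ = 6.5381, so e_3 = (0.4339, 0.0123, -0.3757, -0.8188).

e_3 = (0.4339, 0.0123, -0.3757, -0.8188)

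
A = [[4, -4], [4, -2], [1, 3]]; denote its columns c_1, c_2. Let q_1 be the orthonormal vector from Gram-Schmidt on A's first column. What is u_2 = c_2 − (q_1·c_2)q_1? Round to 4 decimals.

c_1 = (4, 4, 1); ‖c_1‖ = 5.7446, so q_1 = (0.6963, 0.6963, 0.1741).
q_1·c_2 = 0.6963·(-4) + 0.6963·(-2) + 0.1741·3 = -3.6556.
u_2 = c_2 + 3.6556·q_1 = (-1.4545, 0.5455, 3.6364).

u_2 = (-1.4545, 0.5455, 3.6364)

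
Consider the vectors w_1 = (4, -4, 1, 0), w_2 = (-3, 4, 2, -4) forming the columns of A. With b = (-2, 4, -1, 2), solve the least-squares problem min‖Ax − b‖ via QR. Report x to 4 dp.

x = (-1.0049, -0.3140)

w_1 = (4, -4, 1, 0); ‖w_1‖ = 5.7446, so e_1 = (0.6963, -0.6963, 0.1741, 0.0000).
e_1·w_2 = 0.6963·(-3) + (-0.6963)·4 + 0.1741·2 + 0.0000·(-4) = -4.5260.
u_2 = w_2 + 4.5260·e_1 = (0.1515, 0.8485, 2.7879, -4.0000).
‖u_2‖ = 4.9513, so e_2 = (0.0306, 0.1714, 0.5631, -0.8079).
Qᵀb = (-4.3519, -1.5545).
Back-substitute: x_2 = -1.5545/4.9513 = -0.3140.
x_1 = (-4.3519 + 4.5260·(-0.3140))/5.7446 = -1.0049.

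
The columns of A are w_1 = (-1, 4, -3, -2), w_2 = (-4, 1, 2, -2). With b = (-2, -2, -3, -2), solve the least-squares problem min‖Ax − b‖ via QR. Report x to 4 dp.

w_1 = (-1, 4, -3, -2); ‖w_1‖ = 5.4772, so e_1 = (-0.1826, 0.7303, -0.5477, -0.3651).
e_1·w_2 = (-0.1826)·(-4) + 0.7303·1 + (-0.5477)·2 + (-0.3651)·(-2) = 1.0954.
u_2 = w_2 − 1.0954·e_1 = (-3.8000, 0.2000, 2.6000, -1.6000).
‖u_2‖ = 4.8785, so e_2 = (-0.7789, 0.0410, 0.5329, -0.3280).
Qᵀb = (1.2780, 0.5329).
Back-substitute: x_2 = 0.5329/4.8785 = 0.1092.
x_1 = (1.2780 − 1.0954·0.1092)/5.4772 = 0.2115.

x = (0.2115, 0.1092)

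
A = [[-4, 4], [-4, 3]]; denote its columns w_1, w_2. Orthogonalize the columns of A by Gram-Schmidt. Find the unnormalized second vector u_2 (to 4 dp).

e_1 = w_1/‖w_1‖ = (-4, -4)/5.6569 = (-0.7071, -0.7071).
r_{12} = e_1·w_2 = -4.9497.
u_2 = w_2 + 4.9497·e_1 = (0.5000, -0.5000).

u_2 = (0.5000, -0.5000)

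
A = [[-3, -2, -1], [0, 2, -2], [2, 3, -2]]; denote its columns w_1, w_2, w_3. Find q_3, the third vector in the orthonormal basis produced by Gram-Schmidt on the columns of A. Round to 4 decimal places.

q_1 = w_1/‖w_1‖ = (-3, 0, 2)/3.6056 = (-0.8321, 0.0000, 0.5547).
r_{12} = q_1·w_2 = 3.3282.
u_2 = w_2 − 3.3282·q_1 = (0.7692, 2.0000, 1.1538).
‖u_2‖ = 2.4337, so q_2 = (0.3161, 0.8218, 0.4741).
r_{13} = q_1·w_3 = -0.2774; r_{23} = q_2·w_3 = -2.9078.
u_3 = w_3 + 0.2774·q_1 + 2.9078·q_2 = (-0.3117, 0.3896, -0.4675).
‖u_3‖ = 0.6838, so q_3 = (-0.4558, 0.5698, -0.6838).

q_3 = (-0.4558, 0.5698, -0.6838)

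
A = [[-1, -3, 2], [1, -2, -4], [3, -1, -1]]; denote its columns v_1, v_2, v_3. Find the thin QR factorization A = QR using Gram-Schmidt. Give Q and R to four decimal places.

Q = [[-0.3015, -0.8616, 0.4082], [0.3015, -0.4924, -0.8165], [0.9045, -0.1231, 0.4082]], R = [[3.3166, -0.6030, -2.7136], [0.0000, 3.6927, 0.3693], [0.0000, 0.0000, 3.6742]]

e_1 = v_1/‖v_1‖ = (-1, 1, 3)/3.3166 = (-0.3015, 0.3015, 0.9045).
r_{12} = e_1·v_2 = -0.6030.
u_2 = v_2 + 0.6030·e_1 = (-3.1818, -1.8182, -0.4545).
‖u_2‖ = 3.6927, so e_2 = (-0.8616, -0.4924, -0.1231).
r_{13} = e_1·v_3 = -2.7136; r_{23} = e_2·v_3 = 0.3693.
u_3 = v_3 + 2.7136·e_1 − 0.3693·e_2 = (1.5000, -3.0000, 1.5000).
‖u_3‖ = 3.6742, so e_3 = (0.4082, -0.8165, 0.4082).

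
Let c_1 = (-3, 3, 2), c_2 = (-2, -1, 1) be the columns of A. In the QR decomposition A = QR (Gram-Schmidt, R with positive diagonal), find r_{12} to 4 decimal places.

c_1 = (-3, 3, 2); ‖c_1‖ = 4.6904, so e_1 = (-0.6396, 0.6396, 0.4264).
r_{12} = e_1·c_2 = 1.0660.

r_{12} = 1.0660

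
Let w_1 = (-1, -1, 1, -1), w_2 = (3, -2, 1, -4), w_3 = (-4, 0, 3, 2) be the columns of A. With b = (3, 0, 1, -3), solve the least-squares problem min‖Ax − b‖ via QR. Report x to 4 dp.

w_1 = (-1, -1, 1, -1); ‖w_1‖ = 2.0000, so q_1 = (-0.5000, -0.5000, 0.5000, -0.5000).
q_1·w_2 = (-0.5000)·3 + (-0.5000)·(-2) + 0.5000·1 + (-0.5000)·(-4) = 2.0000.
u_2 = w_2 − 2.0000·q_1 = (4.0000, -1.0000, 0.0000, -3.0000).
‖u_2‖ = 5.0990, so q_2 = (0.7845, -0.1961, 0.0000, -0.5883).
q_1·w_3 = (-0.5000)·(-4) + (-0.5000)·0 + 0.5000·3 + (-0.5000)·2 = 2.5000; q_2·w_3 = 0.7845·(-4) + (-0.1961)·0 + 0.0000·3 + (-0.5883)·2 = -4.3146.
u_3 = w_3 − 2.5000·q_1 + 4.3146·q_2 = (0.6346, 0.4038, 1.7500, 0.7115).
‖u_3‖ = 2.0334, so q_3 = (0.3121, 0.1986, 0.8606, 0.3499).
Qᵀb = (0.5000, 4.1184, 0.7471).
Back-substitute: x_3 = 0.7471/2.0334 = 0.3674.
x_2 = (4.1184 + 4.3146·0.3674)/5.0990 = 1.1186.
x_1 = (0.5000 − 2.0000·1.1186 − 2.5000·0.3674)/2.0000 = -1.3279.

x = (-1.3279, 1.1186, 0.3674)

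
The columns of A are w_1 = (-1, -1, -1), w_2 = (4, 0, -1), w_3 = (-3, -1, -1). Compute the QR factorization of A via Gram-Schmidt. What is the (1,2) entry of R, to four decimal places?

r_{12} = -1.7321

q_1 = w_1/‖w_1‖ = (-1, -1, -1)/1.7321 = (-0.5774, -0.5774, -0.5774).
r_{12} = q_1·w_2 = -1.7321.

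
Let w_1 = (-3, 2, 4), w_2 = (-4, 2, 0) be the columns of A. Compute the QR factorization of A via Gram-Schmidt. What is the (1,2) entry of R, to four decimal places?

w_1 = (-3, 2, 4); ‖w_1‖ = 5.3852, so e_1 = (-0.5571, 0.3714, 0.7428).
r_{12} = e_1·w_2 = 2.9711.

r_{12} = 2.9711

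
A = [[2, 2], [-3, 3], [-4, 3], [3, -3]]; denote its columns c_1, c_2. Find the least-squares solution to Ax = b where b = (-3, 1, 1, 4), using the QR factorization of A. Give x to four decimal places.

x = (-0.6833, -0.9602)

q_1 = c_1/‖c_1‖ = (2, -3, -4, 3)/6.1644 = (0.3244, -0.4867, -0.6489, 0.4867).
r_{12} = q_1·c_2 = -4.2178.
u_2 = c_2 + 4.2178·q_1 = (3.3684, 0.9474, 0.2632, -0.9474).
‖u_2‖ = 3.6346, so q_2 = (0.9268, 0.2607, 0.0724, -0.2607).
Qᵀb = (-0.1622, -3.4898).
Back-substitute: x_2 = -3.4898/3.6346 = -0.9602.
x_1 = (-0.1622 + 4.2178·(-0.9602))/6.1644 = -0.6833.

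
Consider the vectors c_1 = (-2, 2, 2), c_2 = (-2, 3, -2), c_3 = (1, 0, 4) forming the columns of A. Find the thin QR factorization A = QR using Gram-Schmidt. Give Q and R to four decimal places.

c_1 = (-2, 2, 2); ‖c_1‖ = 3.4641, so e_1 = (-0.5774, 0.5774, 0.5774).
e_1·c_2 = (-0.5774)·(-2) + 0.5774·3 + 0.5774·(-2) = 1.7321.
u_2 = c_2 − 1.7321·e_1 = (-1.0000, 2.0000, -3.0000).
‖u_2‖ = 3.7417, so e_2 = (-0.2673, 0.5345, -0.8018).
e_1·c_3 = (-0.5774)·1 + 0.5774·0 + 0.5774·4 = 1.7321; e_2·c_3 = (-0.2673)·1 + 0.5345·0 + (-0.8018)·4 = -3.4744.
u_3 = c_3 − 1.7321·e_1 + 3.4744·e_2 = (1.0714, 0.8571, 0.2143).
‖u_3‖ = 1.3887, so e_3 = (0.7715, 0.6172, 0.1543).

Q = [[-0.5774, -0.2673, 0.7715], [0.5774, 0.5345, 0.6172], [0.5774, -0.8018, 0.1543]], R = [[3.4641, 1.7321, 1.7321], [0.0000, 3.7417, -3.4744], [0.0000, 0.0000, 1.3887]]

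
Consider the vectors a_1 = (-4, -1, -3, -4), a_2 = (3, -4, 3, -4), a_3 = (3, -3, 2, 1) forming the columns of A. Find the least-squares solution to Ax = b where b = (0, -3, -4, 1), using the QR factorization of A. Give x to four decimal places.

a_1 = (-4, -1, -3, -4); ‖a_1‖ = 6.4807, so q_1 = (-0.6172, -0.1543, -0.4629, -0.6172).
q_1·a_2 = (-0.6172)·3 + (-0.1543)·(-4) + (-0.4629)·3 + (-0.6172)·(-4) = -0.1543.
u_2 = a_2 + 0.1543·q_1 = (2.9048, -4.0238, 2.9286, -4.0952).
‖u_2‖ = 7.0694, so q_2 = (0.4109, -0.5692, 0.4143, -0.5793).
q_1·a_3 = (-0.6172)·3 + (-0.1543)·(-3) + (-0.4629)·2 + (-0.6172)·1 = -2.9318; q_2·a_3 = 0.4109·3 + (-0.5692)·(-3) + 0.4143·2 + (-0.5793)·1 = 3.1895.
u_3 = a_3 + 2.9318·q_1 − 3.1895·q_2 = (-0.1201, -1.6370, -0.6784, 1.0381).
‖u_3‖ = 2.0572, so q_3 = (-0.0584, -0.7957, -0.3298, 0.5046).
Qᵀb = (1.6973, -0.5288, 4.2109).
Back-substitute: x_3 = 4.2109/2.0572 = 2.0469.
x_2 = (-0.5288 − 3.1895·2.0469)/7.0694 = -0.9983.
x_1 = (1.6973 + 0.1543·(-0.9983) + 2.9318·2.0469)/6.4807 = 1.1641.

x = (1.1641, -0.9983, 2.0469)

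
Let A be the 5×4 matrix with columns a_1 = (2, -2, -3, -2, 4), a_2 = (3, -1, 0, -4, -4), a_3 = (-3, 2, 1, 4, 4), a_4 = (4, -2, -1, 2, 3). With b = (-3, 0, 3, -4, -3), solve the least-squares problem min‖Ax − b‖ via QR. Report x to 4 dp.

x = (0.1507, 0.9913, 0.6556, -0.9261)

a_1 = (2, -2, -3, -2, 4); ‖a_1‖ = 6.0828, so e_1 = (0.3288, -0.3288, -0.4932, -0.3288, 0.6576).
e_1·a_2 = 0.3288·3 + (-0.3288)·(-1) + (-0.4932)·0 + (-0.3288)·(-4) + 0.6576·(-4) = 0.0000.
u_2 = a_2 + 0.0000·e_1 = (3.0000, -1.0000, 0.0000, -4.0000, -4.0000).
‖u_2‖ = 6.4807, so e_2 = (0.4629, -0.1543, 0.0000, -0.6172, -0.6172).
e_1·a_3 = 0.3288·(-3) + (-0.3288)·2 + (-0.4932)·1 + (-0.3288)·4 + 0.6576·4 = -0.8220; e_2·a_3 = 0.4629·(-3) + (-0.1543)·2 + 0.0000·1 + (-0.6172)·4 + (-0.6172)·4 = -6.6350.
u_3 = a_3 + 0.8220·e_1 + 6.6350·e_2 = (0.3417, 0.7059, 0.5946, -0.3655, 0.4453).
‖u_3‖ = 1.1404, so e_3 = (0.2996, 0.6190, 0.5214, -0.3205, 0.3905).
e_1·a_4 = 0.3288·4 + (-0.3288)·(-2) + (-0.4932)·(-1) + (-0.3288)·2 + 0.6576·3 = 3.7812; e_2·a_4 = 0.4629·4 + (-0.1543)·(-2) + 0.0000·(-1) + (-0.6172)·2 + (-0.6172)·3 = -0.9258; e_3·a_4 = 0.2996·4 + 0.6190·(-2) + 0.5214·(-1) + (-0.3205)·2 + 0.3905·3 = -0.0305.
u_4 = a_4 − 3.7812·e_1 + 0.9258·e_2 + 0.0305·e_3 = (3.1945, -0.8808, 0.8808, 2.6620, -0.0460).
‖u_4‖ = 4.3410, so e_4 = (0.7359, -0.2029, 0.2029, 0.6132, -0.0106).
Qᵀb = (-3.1236, 2.9318, 0.7759, -4.0201).
Back-substitute: x_4 = -4.0201/4.3410 = -0.9261.
x_3 = (0.7759 + 0.0305·(-0.9261))/1.1404 = 0.6556.
x_2 = (2.9318 + 6.6350·0.6556 + 0.9258·(-0.9261))/6.4807 = 0.9913.
x_1 = (-3.1236 + 0.0000·0.9913 + 0.8220·0.6556 − 3.7812·(-0.9261))/6.0828 = 0.1507.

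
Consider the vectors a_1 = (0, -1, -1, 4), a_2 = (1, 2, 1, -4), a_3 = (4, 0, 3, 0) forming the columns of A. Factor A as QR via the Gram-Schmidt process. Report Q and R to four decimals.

e_1 = a_1/‖a_1‖ = (0, -1, -1, 4)/4.2426 = (0.0000, -0.2357, -0.2357, 0.9428).
r_{12} = e_1·a_2 = -4.4783.
u_2 = a_2 + 4.4783·e_1 = (1.0000, 0.9444, -0.0556, 0.2222).
‖u_2‖ = 1.3944, so e_2 = (0.7171, 0.6773, -0.0398, 0.1594).
r_{13} = e_1·a_3 = -0.7071; r_{23} = e_2·a_3 = 2.7490.
u_3 = a_3 + 0.7071·e_1 − 2.7490·e_2 = (2.0286, -2.0286, 2.9429, 0.2286).
‖u_3‖ = 4.1162, so e_3 = (0.4928, -0.4928, 0.7150, 0.0555).

Q = [[0.0000, 0.7171, 0.4928], [-0.2357, 0.6773, -0.4928], [-0.2357, -0.0398, 0.7150], [0.9428, 0.1594, 0.0555]], R = [[4.2426, -4.4783, -0.7071], [0.0000, 1.3944, 2.7490], [0.0000, 0.0000, 4.1162]]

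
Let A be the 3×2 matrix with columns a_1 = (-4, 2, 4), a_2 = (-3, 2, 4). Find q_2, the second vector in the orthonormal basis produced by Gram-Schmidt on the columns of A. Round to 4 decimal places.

a_1 = (-4, 2, 4); ‖a_1‖ = 6.0000, so q_1 = (-0.6667, 0.3333, 0.6667).
q_1·a_2 = (-0.6667)·(-3) + 0.3333·2 + 0.6667·4 = 5.3333.
u_2 = a_2 − 5.3333·q_1 = (0.5556, 0.2222, 0.4444).
‖u_2‖ = 0.7454, so q_2 = (0.7454, 0.2981, 0.5963).

q_2 = (0.7454, 0.2981, 0.5963)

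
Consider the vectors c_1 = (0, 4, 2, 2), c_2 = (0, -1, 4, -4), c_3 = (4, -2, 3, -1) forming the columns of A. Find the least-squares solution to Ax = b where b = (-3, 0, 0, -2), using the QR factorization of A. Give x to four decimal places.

c_1 = (0, 4, 2, 2); ‖c_1‖ = 4.8990, so q_1 = (0.0000, 0.8165, 0.4082, 0.4082).
q_1·c_2 = 0.0000·0 + 0.8165·(-1) + 0.4082·4 + 0.4082·(-4) = -0.8165.
u_2 = c_2 + 0.8165·q_1 = (0.0000, -0.3333, 4.3333, -3.6667).
‖u_2‖ = 5.6862, so q_2 = (0.0000, -0.0586, 0.7621, -0.6448).
q_1·c_3 = 0.0000·4 + 0.8165·(-2) + 0.4082·3 + 0.4082·(-1) = -0.8165; q_2·c_3 = 0.0000·4 + (-0.0586)·(-2) + 0.7621·3 + (-0.6448)·(-1) = 3.0483.
u_3 = c_3 + 0.8165·q_1 − 3.0483·q_2 = (4.0000, -1.1546, 1.0103, 1.2990).
‖u_3‖ = 4.4767, so q_3 = (0.8935, -0.2579, 0.2257, 0.2902).
Qᵀb = (-0.8165, 1.2897, -3.2608).
Back-substitute: x_3 = -3.2608/4.4767 = -0.7284.
x_2 = (1.2897 − 3.0483·(-0.7284))/5.6862 = 0.6173.
x_1 = (-0.8165 + 0.8165·0.6173 + 0.8165·(-0.7284))/4.8990 = -0.1852.

x = (-0.1852, 0.6173, -0.7284)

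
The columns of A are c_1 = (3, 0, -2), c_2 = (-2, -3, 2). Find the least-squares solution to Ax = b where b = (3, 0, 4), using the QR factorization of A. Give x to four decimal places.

c_1 = (3, 0, -2); ‖c_1‖ = 3.6056, so e_1 = (0.8321, 0.0000, -0.5547).
e_1·c_2 = 0.8321·(-2) + 0.0000·(-3) + (-0.5547)·2 = -2.7735.
u_2 = c_2 + 2.7735·e_1 = (0.3077, -3.0000, 0.4615).
‖u_2‖ = 3.0509, so e_2 = (0.1009, -0.9833, 0.1513).
Qᵀb = (0.2774, 0.9077).
Back-substitute: x_2 = 0.9077/3.0509 = 0.2975.
x_1 = (0.2774 + 2.7735·0.2975)/3.6056 = 0.3058.

x = (0.3058, 0.2975)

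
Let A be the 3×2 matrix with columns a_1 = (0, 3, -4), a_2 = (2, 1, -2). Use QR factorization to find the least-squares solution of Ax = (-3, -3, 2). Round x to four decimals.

a_1 = (0, 3, -4); ‖a_1‖ = 5.0000, so q_1 = (0.0000, 0.6000, -0.8000).
q_1·a_2 = 0.0000·2 + 0.6000·1 + (-0.8000)·(-2) = 2.2000.
u_2 = a_2 − 2.2000·q_1 = (2.0000, -0.3200, -0.2400).
‖u_2‖ = 2.0396, so q_2 = (0.9806, -0.1569, -0.1177).
Qᵀb = (-3.4000, -2.7064).
Back-substitute: x_2 = -2.7064/2.0396 = -1.3269.
x_1 = (-3.4000 − 2.2000·(-1.3269))/5.0000 = -0.0962.

x = (-0.0962, -1.3269)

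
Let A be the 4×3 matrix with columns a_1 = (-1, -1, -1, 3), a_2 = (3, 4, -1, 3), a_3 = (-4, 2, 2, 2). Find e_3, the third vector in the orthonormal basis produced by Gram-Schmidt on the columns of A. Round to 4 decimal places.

e_3 = (-0.6724, 0.5379, 0.4941, 0.1199)

a_1 = (-1, -1, -1, 3); ‖a_1‖ = 3.4641, so e_1 = (-0.2887, -0.2887, -0.2887, 0.8660).
e_1·a_2 = (-0.2887)·3 + (-0.2887)·4 + (-0.2887)·(-1) + 0.8660·3 = 0.8660.
u_2 = a_2 − 0.8660·e_1 = (3.2500, 4.2500, -0.7500, 2.2500).
‖u_2‖ = 5.8523, so e_2 = (0.5553, 0.7262, -0.1282, 0.3845).
e_1·a_3 = (-0.2887)·(-4) + (-0.2887)·2 + (-0.2887)·2 + 0.8660·2 = 1.7321; e_2·a_3 = 0.5553·(-4) + 0.7262·2 + (-0.1282)·2 + 0.3845·2 = -0.2563.
u_3 = a_3 − 1.7321·e_1 + 0.2563·e_2 = (-3.3577, 2.6861, 2.4672, 0.5985).
‖u_3‖ = 4.9934, so e_3 = (-0.6724, 0.5379, 0.4941, 0.1199).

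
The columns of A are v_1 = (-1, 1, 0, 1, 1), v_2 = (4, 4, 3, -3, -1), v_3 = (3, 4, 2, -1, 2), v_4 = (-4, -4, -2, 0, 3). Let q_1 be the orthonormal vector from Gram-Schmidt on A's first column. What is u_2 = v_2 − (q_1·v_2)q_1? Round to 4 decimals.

q_1 = v_1/‖v_1‖ = (-1, 1, 0, 1, 1)/2.0000 = (-0.5000, 0.5000, 0.0000, 0.5000, 0.5000).
r_{12} = q_1·v_2 = -2.0000.
u_2 = v_2 + 2.0000·q_1 = (3.0000, 5.0000, 3.0000, -2.0000, 0.0000).

u_2 = (3.0000, 5.0000, 3.0000, -2.0000, 0.0000)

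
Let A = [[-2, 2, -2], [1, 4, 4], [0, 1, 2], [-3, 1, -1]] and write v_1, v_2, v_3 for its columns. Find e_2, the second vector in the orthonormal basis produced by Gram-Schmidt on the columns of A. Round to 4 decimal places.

e_2 = (0.3400, 0.9119, 0.2164, 0.0773)

v_1 = (-2, 1, 0, -3); ‖v_1‖ = 3.7417, so e_1 = (-0.5345, 0.2673, 0.0000, -0.8018).
e_1·v_2 = (-0.5345)·2 + 0.2673·4 + 0.0000·1 + (-0.8018)·1 = -0.8018.
u_2 = v_2 + 0.8018·e_1 = (1.5714, 4.2143, 1.0000, 0.3571).
‖u_2‖ = 4.6214, so e_2 = (0.3400, 0.9119, 0.2164, 0.0773).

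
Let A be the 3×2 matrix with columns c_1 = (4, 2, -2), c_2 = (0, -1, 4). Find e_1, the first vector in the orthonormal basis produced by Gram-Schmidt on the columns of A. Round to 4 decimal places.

e_1 = (0.8165, 0.4082, -0.4082)

c_1 = (4, 2, -2); ‖c_1‖ = 4.8990, so e_1 = (0.8165, 0.4082, -0.4082).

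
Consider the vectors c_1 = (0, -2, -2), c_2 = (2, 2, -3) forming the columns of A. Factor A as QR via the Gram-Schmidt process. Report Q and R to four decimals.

c_1 = (0, -2, -2); ‖c_1‖ = 2.8284, so q_1 = (0.0000, -0.7071, -0.7071).
q_1·c_2 = 0.0000·2 + (-0.7071)·2 + (-0.7071)·(-3) = 0.7071.
u_2 = c_2 − 0.7071·q_1 = (2.0000, 2.5000, -2.5000).
‖u_2‖ = 4.0620, so q_2 = (0.4924, 0.6155, -0.6155).

Q = [[0.0000, 0.4924], [-0.7071, 0.6155], [-0.7071, -0.6155]], R = [[2.8284, 0.7071], [0.0000, 4.0620]]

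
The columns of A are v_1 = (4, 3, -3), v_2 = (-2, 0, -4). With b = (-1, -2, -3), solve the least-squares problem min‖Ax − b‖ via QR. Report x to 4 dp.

x = (-0.1145, 0.7229)

v_1 = (4, 3, -3); ‖v_1‖ = 5.8310, so e_1 = (0.6860, 0.5145, -0.5145).
e_1·v_2 = 0.6860·(-2) + 0.5145·0 + (-0.5145)·(-4) = 0.6860.
u_2 = v_2 − 0.6860·e_1 = (-2.4706, -0.3529, -3.6471).
‖u_2‖ = 4.4192, so e_2 = (-0.5591, -0.0799, -0.8253).
Qᵀb = (-0.1715, 3.1946).
Back-substitute: x_2 = 3.1946/4.4192 = 0.7229.
x_1 = (-0.1715 − 0.6860·0.7229)/5.8310 = -0.1145.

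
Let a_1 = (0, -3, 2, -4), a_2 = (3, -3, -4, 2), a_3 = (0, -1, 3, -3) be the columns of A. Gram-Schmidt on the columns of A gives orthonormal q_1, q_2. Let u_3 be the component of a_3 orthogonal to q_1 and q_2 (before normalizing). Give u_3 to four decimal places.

a_1 = (0, -3, 2, -4); ‖a_1‖ = 5.3852, so q_1 = (0.0000, -0.5571, 0.3714, -0.7428).
q_1·a_2 = 0.0000·3 + (-0.5571)·(-3) + 0.3714·(-4) + (-0.7428)·2 = -1.2999.
u_2 = a_2 + 1.2999·q_1 = (3.0000, -3.7241, -3.5172, 1.0345).
‖u_2‖ = 6.0258, so q_2 = (0.4979, -0.6180, -0.5837, 0.1717).
q_1·a_3 = 0.0000·0 + (-0.5571)·(-1) + 0.3714·3 + (-0.7428)·(-3) = 3.8996; q_2·a_3 = 0.4979·0 + (-0.6180)·(-1) + (-0.5837)·3 + 0.1717·(-3) = -1.6481.
u_3 = a_3 − 3.8996·q_1 + 1.6481·q_2 = (0.8205, 0.1538, 0.5897, 0.1795).

u_3 = (0.8205, 0.1538, 0.5897, 0.1795)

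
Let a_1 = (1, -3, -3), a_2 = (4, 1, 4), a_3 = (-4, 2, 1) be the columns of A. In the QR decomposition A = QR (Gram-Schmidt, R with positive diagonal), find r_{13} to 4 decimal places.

r_{13} = -2.9824

a_1 = (1, -3, -3); ‖a_1‖ = 4.3589, so q_1 = (0.2294, -0.6882, -0.6882).
r_{13} = q_1·a_3 = -2.9824.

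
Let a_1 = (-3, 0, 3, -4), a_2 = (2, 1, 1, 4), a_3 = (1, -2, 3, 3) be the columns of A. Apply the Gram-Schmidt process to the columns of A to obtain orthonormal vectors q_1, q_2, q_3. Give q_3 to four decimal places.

q_3 = (0.0441, -0.9549, 0.2498, 0.1543)

q_1 = a_1/‖a_1‖ = (-3, 0, 3, -4)/5.8310 = (-0.5145, 0.0000, 0.5145, -0.6860).
r_{12} = q_1·a_2 = -3.2585.
u_2 = a_2 + 3.2585·q_1 = (0.3235, 1.0000, 2.6765, 1.7647).
‖u_2‖ = 3.3738, so q_2 = (0.0959, 0.2964, 0.7933, 0.5231).
r_{13} = q_1·a_3 = -1.0290; r_{23} = q_2·a_3 = 3.4522.
u_3 = a_3 + 1.0290·q_1 − 3.4522·q_2 = (0.1395, -3.0233, 0.7907, 0.4884).
‖u_3‖ = 3.1660, so q_3 = (0.0441, -0.9549, 0.2498, 0.1543).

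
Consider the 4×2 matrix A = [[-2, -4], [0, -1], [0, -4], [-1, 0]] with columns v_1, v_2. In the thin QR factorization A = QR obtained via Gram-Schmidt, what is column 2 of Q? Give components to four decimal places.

e_2 = (-0.1780, -0.2225, -0.8900, 0.3560)

v_1 = (-2, 0, 0, -1); ‖v_1‖ = 2.2361, so e_1 = (-0.8944, 0.0000, 0.0000, -0.4472).
e_1·v_2 = (-0.8944)·(-4) + 0.0000·(-1) + 0.0000·(-4) + (-0.4472)·0 = 3.5777.
u_2 = v_2 − 3.5777·e_1 = (-0.8000, -1.0000, -4.0000, 1.6000).
‖u_2‖ = 4.4944, so e_2 = (-0.1780, -0.2225, -0.8900, 0.3560).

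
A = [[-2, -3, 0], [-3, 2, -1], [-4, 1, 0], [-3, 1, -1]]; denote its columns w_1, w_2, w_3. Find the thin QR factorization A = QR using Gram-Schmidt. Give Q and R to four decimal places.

Q = [[-0.3244, -0.9097, -0.1684], [-0.4867, 0.3909, -0.3669], [-0.6489, 0.0711, 0.7511], [-0.4867, 0.1208, -0.5223]], R = [[6.1644, -1.1355, 0.9733], [0.0000, 3.7028, -0.5117], [0.0000, 0.0000, 0.8893]]

w_1 = (-2, -3, -4, -3); ‖w_1‖ = 6.1644, so q_1 = (-0.3244, -0.4867, -0.6489, -0.4867).
q_1·w_2 = (-0.3244)·(-3) + (-0.4867)·2 + (-0.6489)·1 + (-0.4867)·1 = -1.1355.
u_2 = w_2 + 1.1355·q_1 = (-3.3684, 1.4474, 0.2632, 0.4474).
‖u_2‖ = 3.7028, so q_2 = (-0.9097, 0.3909, 0.0711, 0.1208).
q_1·w_3 = (-0.3244)·0 + (-0.4867)·(-1) + (-0.6489)·0 + (-0.4867)·(-1) = 0.9733; q_2·w_3 = (-0.9097)·0 + 0.3909·(-1) + 0.0711·0 + 0.1208·(-1) = -0.5117.
u_3 = w_3 − 0.9733·q_1 + 0.5117·q_2 = (-0.1497, -0.3263, 0.6679, -0.4645).
‖u_3‖ = 0.8893, so q_3 = (-0.1684, -0.3669, 0.7511, -0.5223).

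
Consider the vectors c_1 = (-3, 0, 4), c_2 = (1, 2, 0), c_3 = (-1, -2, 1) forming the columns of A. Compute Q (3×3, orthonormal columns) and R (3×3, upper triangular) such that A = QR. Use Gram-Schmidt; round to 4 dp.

Q = [[-0.6000, 0.2971, 0.7428], [0.0000, 0.9285, -0.3714], [0.8000, 0.2228, 0.5571]], R = [[5.0000, -0.6000, 1.4000], [0.0000, 2.1541, -1.9312], [0.0000, 0.0000, 0.5571]]

c_1 = (-3, 0, 4); ‖c_1‖ = 5.0000, so q_1 = (-0.6000, 0.0000, 0.8000).
q_1·c_2 = (-0.6000)·1 + 0.0000·2 + 0.8000·0 = -0.6000.
u_2 = c_2 + 0.6000·q_1 = (0.6400, 2.0000, 0.4800).
‖u_2‖ = 2.1541, so q_2 = (0.2971, 0.9285, 0.2228).
q_1·c_3 = (-0.6000)·(-1) + 0.0000·(-2) + 0.8000·1 = 1.4000; q_2·c_3 = 0.2971·(-1) + 0.9285·(-2) + 0.2228·1 = -1.9312.
u_3 = c_3 − 1.4000·q_1 + 1.9312·q_2 = (0.4138, -0.2069, 0.3103).
‖u_3‖ = 0.5571, so q_3 = (0.7428, -0.3714, 0.5571).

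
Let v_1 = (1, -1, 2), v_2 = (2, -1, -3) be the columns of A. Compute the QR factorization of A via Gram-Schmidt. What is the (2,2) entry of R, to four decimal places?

r_{22} = 3.5355

v_1 = (1, -1, 2); ‖v_1‖ = 2.4495, so e_1 = (0.4082, -0.4082, 0.8165).
e_1·v_2 = 0.4082·2 + (-0.4082)·(-1) + 0.8165·(-3) = -1.2247.
u_2 = v_2 + 1.2247·e_1 = (2.5000, -1.5000, -2.0000).
r_{22} = ‖u_2‖ = 3.5355.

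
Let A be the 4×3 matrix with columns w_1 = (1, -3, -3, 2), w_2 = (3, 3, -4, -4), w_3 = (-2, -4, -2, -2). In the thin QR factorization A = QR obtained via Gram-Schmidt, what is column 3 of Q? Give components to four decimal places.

w_1 = (1, -3, -3, 2); ‖w_1‖ = 4.7958, so q_1 = (0.2085, -0.6255, -0.6255, 0.4170).
q_1·w_2 = 0.2085·3 + (-0.6255)·3 + (-0.6255)·(-4) + 0.4170·(-4) = -0.4170.
u_2 = w_2 + 0.4170·q_1 = (3.0870, 2.7391, -4.2609, -3.8261).
‖u_2‖ = 7.0588, so q_2 = (0.4373, 0.3880, -0.6036, -0.5420).
q_1·w_3 = 0.2085·(-2) + (-0.6255)·(-4) + (-0.6255)·(-2) + 0.4170·(-2) = 2.5022; q_2·w_3 = 0.4373·(-2) + 0.3880·(-4) + (-0.6036)·(-2) + (-0.5420)·(-2) = -0.1355.
u_3 = w_3 − 2.5022·q_1 + 0.1355·q_2 = (-2.4625, -2.3822, -0.5166, -3.1169).
‖u_3‖ = 4.6606, so q_3 = (-0.5284, -0.5111, -0.1108, -0.6688).

q_3 = (-0.5284, -0.5111, -0.1108, -0.6688)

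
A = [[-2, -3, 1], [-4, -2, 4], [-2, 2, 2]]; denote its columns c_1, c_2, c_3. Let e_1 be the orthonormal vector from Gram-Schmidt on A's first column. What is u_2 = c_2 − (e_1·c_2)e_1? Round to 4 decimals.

u_2 = (-2.1667, -0.3333, 2.8333)

c_1 = (-2, -4, -2); ‖c_1‖ = 4.8990, so e_1 = (-0.4082, -0.8165, -0.4082).
e_1·c_2 = (-0.4082)·(-3) + (-0.8165)·(-2) + (-0.4082)·2 = 2.0412.
u_2 = c_2 − 2.0412·e_1 = (-2.1667, -0.3333, 2.8333).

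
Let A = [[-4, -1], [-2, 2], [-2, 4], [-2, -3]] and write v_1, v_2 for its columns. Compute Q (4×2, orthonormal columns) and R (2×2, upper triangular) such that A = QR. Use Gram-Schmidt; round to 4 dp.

Q = [[-0.7559, -0.2353], [-0.3780, 0.3399], [-0.3780, 0.7059], [-0.3780, -0.5752]], R = [[5.2915, -0.3780], [0.0000, 5.4642]]

e_1 = v_1/‖v_1‖ = (-4, -2, -2, -2)/5.2915 = (-0.7559, -0.3780, -0.3780, -0.3780).
r_{12} = e_1·v_2 = -0.3780.
u_2 = v_2 + 0.3780·e_1 = (-1.2857, 1.8571, 3.8571, -3.1429).
‖u_2‖ = 5.4642, so e_2 = (-0.2353, 0.3399, 0.7059, -0.5752).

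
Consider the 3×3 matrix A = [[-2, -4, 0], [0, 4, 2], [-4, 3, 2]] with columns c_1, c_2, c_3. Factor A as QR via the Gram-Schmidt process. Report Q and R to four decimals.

c_1 = (-2, 0, -4); ‖c_1‖ = 4.4721, so e_1 = (-0.4472, 0.0000, -0.8944).
e_1·c_2 = (-0.4472)·(-4) + 0.0000·4 + (-0.8944)·3 = -0.8944.
u_2 = c_2 + 0.8944·e_1 = (-4.4000, 4.0000, 2.2000).
‖u_2‖ = 6.3403, so e_2 = (-0.6940, 0.6309, 0.3470).
e_1·c_3 = (-0.4472)·0 + 0.0000·2 + (-0.8944)·2 = -1.7889; e_2·c_3 = (-0.6940)·0 + 0.6309·2 + 0.3470·2 = 1.9557.
u_3 = c_3 + 1.7889·e_1 − 1.9557·e_2 = (0.5572, 0.7662, -0.2786).
‖u_3‖ = 0.9875, so e_3 = (0.5643, 0.7759, -0.2821).

Q = [[-0.4472, -0.6940, 0.5643], [0.0000, 0.6309, 0.7759], [-0.8944, 0.3470, -0.2821]], R = [[4.4721, -0.8944, -1.7889], [0.0000, 6.3403, 1.9557], [0.0000, 0.0000, 0.9875]]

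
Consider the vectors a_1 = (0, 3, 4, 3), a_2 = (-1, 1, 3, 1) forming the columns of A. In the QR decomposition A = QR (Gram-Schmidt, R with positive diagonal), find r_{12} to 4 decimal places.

a_1 = (0, 3, 4, 3); ‖a_1‖ = 5.8310, so e_1 = (0.0000, 0.5145, 0.6860, 0.5145).
r_{12} = e_1·a_2 = 3.0870.

r_{12} = 3.0870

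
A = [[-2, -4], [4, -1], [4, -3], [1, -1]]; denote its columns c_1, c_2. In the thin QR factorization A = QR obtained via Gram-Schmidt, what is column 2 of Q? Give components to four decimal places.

q_2 = (-0.9007, -0.0054, -0.4069, -0.1519)

c_1 = (-2, 4, 4, 1); ‖c_1‖ = 6.0828, so q_1 = (-0.3288, 0.6576, 0.6576, 0.1644).
q_1·c_2 = (-0.3288)·(-4) + 0.6576·(-1) + 0.6576·(-3) + 0.1644·(-1) = -1.4796.
u_2 = c_2 + 1.4796·q_1 = (-4.4865, -0.0270, -2.0270, -0.7568).
‖u_2‖ = 4.9810, so q_2 = (-0.9007, -0.0054, -0.4069, -0.1519).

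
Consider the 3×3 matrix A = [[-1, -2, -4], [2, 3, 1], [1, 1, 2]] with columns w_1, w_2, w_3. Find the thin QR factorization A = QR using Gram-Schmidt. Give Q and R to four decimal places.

q_1 = w_1/‖w_1‖ = (-1, 2, 1)/2.4495 = (-0.4082, 0.8165, 0.4082).
r_{12} = q_1·w_2 = 3.6742.
u_2 = w_2 − 3.6742·q_1 = (-0.5000, 0.0000, -0.5000).
‖u_2‖ = 0.7071, so q_2 = (-0.7071, 0.0000, -0.7071).
r_{13} = q_1·w_3 = 3.2660; r_{23} = q_2·w_3 = 1.4142.
u_3 = w_3 − 3.2660·q_1 − 1.4142·q_2 = (-1.6667, -1.6667, 1.6667).
‖u_3‖ = 2.8868, so q_3 = (-0.5774, -0.5774, 0.5774).

Q = [[-0.4082, -0.7071, -0.5774], [0.8165, 0.0000, -0.5774], [0.4082, -0.7071, 0.5774]], R = [[2.4495, 3.6742, 3.2660], [0.0000, 0.7071, 1.4142], [0.0000, 0.0000, 2.8868]]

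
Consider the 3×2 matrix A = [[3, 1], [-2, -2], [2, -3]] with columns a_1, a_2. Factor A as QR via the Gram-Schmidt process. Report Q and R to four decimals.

Q = [[0.7276, 0.2206], [-0.4851, -0.5041], [0.4851, -0.8350]], R = [[4.1231, 0.2425], [0.0000, 3.7338]]

a_1 = (3, -2, 2); ‖a_1‖ = 4.1231, so e_1 = (0.7276, -0.4851, 0.4851).
e_1·a_2 = 0.7276·1 + (-0.4851)·(-2) + 0.4851·(-3) = 0.2425.
u_2 = a_2 − 0.2425·e_1 = (0.8235, -1.8824, -3.1176).
‖u_2‖ = 3.7338, so e_2 = (0.2206, -0.5041, -0.8350).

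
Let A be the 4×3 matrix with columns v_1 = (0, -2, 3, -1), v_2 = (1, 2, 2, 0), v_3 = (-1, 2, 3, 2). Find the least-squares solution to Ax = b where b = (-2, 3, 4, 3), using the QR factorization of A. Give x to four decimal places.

e_1 = v_1/‖v_1‖ = (0, -2, 3, -1)/3.7417 = (0.0000, -0.5345, 0.8018, -0.2673).
r_{12} = e_1·v_2 = 0.5345.
u_2 = v_2 − 0.5345·e_1 = (1.0000, 2.2857, 1.5714, 0.1429).
‖u_2‖ = 2.9520, so e_2 = (0.3388, 0.7743, 0.5323, 0.0484).
r_{13} = e_1·v_3 = 0.8018; r_{23} = e_2·v_3 = 2.9036.
u_3 = v_3 − 0.8018·e_1 − 2.9036·e_2 = (-1.9836, 0.1803, 0.8115, 2.0738).
‖u_3‖ = 2.9877, so e_3 = (-0.6639, 0.0604, 0.2716, 0.6941).
Qᵀb = (0.8018, 3.9199, 4.6777).
Back-substitute: x_3 = 4.6777/2.9877 = 1.5657.
x_2 = (3.9199 − 2.9036·1.5657)/2.9520 = -0.2121.
x_1 = (0.8018 − 0.5345·(-0.2121) − 0.8018·1.5657)/3.7417 = -0.0909.

x = (-0.0909, -0.2121, 1.5657)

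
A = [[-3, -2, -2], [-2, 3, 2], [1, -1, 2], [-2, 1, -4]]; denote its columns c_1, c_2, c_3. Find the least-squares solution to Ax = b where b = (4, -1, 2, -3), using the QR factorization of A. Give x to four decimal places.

x = (-0.8906, -1.4593, 0.8045)

c_1 = (-3, -2, 1, -2); ‖c_1‖ = 4.2426, so e_1 = (-0.7071, -0.4714, 0.2357, -0.4714).
e_1·c_2 = (-0.7071)·(-2) + (-0.4714)·3 + 0.2357·(-1) + (-0.4714)·1 = -0.7071.
u_2 = c_2 + 0.7071·e_1 = (-2.5000, 2.6667, -0.8333, 0.6667).
‖u_2‖ = 3.8079, so e_2 = (-0.6565, 0.7003, -0.2188, 0.1751).
e_1·c_3 = (-0.7071)·(-2) + (-0.4714)·2 + 0.2357·2 + (-0.4714)·(-4) = 2.8284; e_2·c_3 = (-0.6565)·(-2) + 0.7003·2 + (-0.2188)·2 + 0.1751·(-4) = 1.5757.
u_3 = c_3 − 2.8284·e_1 − 1.5757·e_2 = (1.0345, 2.2299, 1.6782, -2.9425).
‖u_3‖ = 4.1854, so e_3 = (0.2472, 0.5328, 0.4010, -0.7031).
Qᵀb = (-0.4714, -4.2893, 3.3670).
Back-substitute: x_3 = 3.3670/4.1854 = 0.8045.
x_2 = (-4.2893 − 1.5757·0.8045)/3.8079 = -1.4593.
x_1 = (-0.4714 + 0.7071·(-1.4593) − 2.8284·0.8045)/4.2426 = -0.8906.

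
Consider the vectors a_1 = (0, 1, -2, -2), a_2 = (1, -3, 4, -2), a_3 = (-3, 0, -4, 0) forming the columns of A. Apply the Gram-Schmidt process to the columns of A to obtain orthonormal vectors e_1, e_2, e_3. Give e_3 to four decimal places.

e_3 = (-0.7396, -0.6101, -0.2834, -0.0216)

e_1 = a_1/‖a_1‖ = (0, 1, -2, -2)/3.0000 = (0.0000, 0.3333, -0.6667, -0.6667).
r_{12} = e_1·a_2 = -2.3333.
u_2 = a_2 + 2.3333·e_1 = (1.0000, -2.2222, 2.4444, -3.5556).
‖u_2‖ = 4.9554, so e_2 = (0.2018, -0.4484, 0.4933, -0.7175).
r_{13} = e_1·a_3 = 2.6667; r_{23} = e_2·a_3 = -2.5786.
u_3 = a_3 − 2.6667·e_1 + 2.5786·e_2 = (-2.4796, -2.0452, -0.9502, -0.0724).
‖u_3‖ = 3.3526, so e_3 = (-0.7396, -0.6101, -0.2834, -0.0216).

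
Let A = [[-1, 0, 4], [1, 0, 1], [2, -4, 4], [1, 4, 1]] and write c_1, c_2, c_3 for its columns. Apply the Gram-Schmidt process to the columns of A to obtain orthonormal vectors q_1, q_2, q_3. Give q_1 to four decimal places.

c_1 = (-1, 1, 2, 1); ‖c_1‖ = 2.6458, so q_1 = (-0.3780, 0.3780, 0.7559, 0.3780).

q_1 = (-0.3780, 0.3780, 0.7559, 0.3780)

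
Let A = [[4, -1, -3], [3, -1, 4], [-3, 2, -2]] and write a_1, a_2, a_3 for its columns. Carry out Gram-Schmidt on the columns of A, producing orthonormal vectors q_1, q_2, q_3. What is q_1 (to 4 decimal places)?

q_1 = (0.6860, 0.5145, -0.5145)

a_1 = (4, 3, -3); ‖a_1‖ = 5.8310, so q_1 = (0.6860, 0.5145, -0.5145).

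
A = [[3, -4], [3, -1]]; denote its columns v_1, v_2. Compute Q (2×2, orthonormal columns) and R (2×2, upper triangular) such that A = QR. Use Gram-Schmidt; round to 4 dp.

Q = [[0.7071, -0.7071], [0.7071, 0.7071]], R = [[4.2426, -3.5355], [0.0000, 2.1213]]

v_1 = (3, 3); ‖v_1‖ = 4.2426, so q_1 = (0.7071, 0.7071).
q_1·v_2 = 0.7071·(-4) + 0.7071·(-1) = -3.5355.
u_2 = v_2 + 3.5355·q_1 = (-1.5000, 1.5000).
‖u_2‖ = 2.1213, so q_2 = (-0.7071, 0.7071).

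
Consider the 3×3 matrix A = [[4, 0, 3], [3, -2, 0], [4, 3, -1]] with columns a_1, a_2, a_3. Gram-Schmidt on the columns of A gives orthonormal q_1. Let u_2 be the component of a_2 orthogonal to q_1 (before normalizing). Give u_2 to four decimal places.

a_1 = (4, 3, 4); ‖a_1‖ = 6.4031, so q_1 = (0.6247, 0.4685, 0.6247).
q_1·a_2 = 0.6247·0 + 0.4685·(-2) + 0.6247·3 = 0.9370.
u_2 = a_2 − 0.9370·q_1 = (-0.5854, -2.4390, 2.4146).

u_2 = (-0.5854, -2.4390, 2.4146)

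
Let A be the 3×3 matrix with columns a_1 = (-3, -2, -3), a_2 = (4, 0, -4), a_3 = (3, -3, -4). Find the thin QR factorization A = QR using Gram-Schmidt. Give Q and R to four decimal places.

Q = [[-0.6396, 0.7071, 0.3015], [-0.4264, 0.0000, -0.9045], [-0.6396, -0.7071, 0.3015]], R = [[4.6904, 0.0000, 1.9188], [0.0000, 5.6569, 4.9497], [0.0000, 0.0000, 2.4121]]

e_1 = a_1/‖a_1‖ = (-3, -2, -3)/4.6904 = (-0.6396, -0.4264, -0.6396).
r_{12} = e_1·a_2 = 0.0000.
u_2 = a_2 + 0.0000·e_1 = (4.0000, 0.0000, -4.0000).
‖u_2‖ = 5.6569, so e_2 = (0.7071, 0.0000, -0.7071).
r_{13} = e_1·a_3 = 1.9188; r_{23} = e_2·a_3 = 4.9497.
u_3 = a_3 − 1.9188·e_1 − 4.9497·e_2 = (0.7273, -2.1818, 0.7273).
‖u_3‖ = 2.4121, so e_3 = (0.3015, -0.9045, 0.3015).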